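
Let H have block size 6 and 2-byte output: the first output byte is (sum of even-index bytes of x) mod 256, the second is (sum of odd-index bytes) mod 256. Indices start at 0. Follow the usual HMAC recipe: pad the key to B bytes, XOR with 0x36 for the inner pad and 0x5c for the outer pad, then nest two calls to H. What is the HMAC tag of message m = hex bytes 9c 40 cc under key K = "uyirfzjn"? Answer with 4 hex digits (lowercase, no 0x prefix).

Key "uyirfzjn" = 75 79 69 72 66 7a 6a 6e is 8 bytes > B = 6, so hash it first: H(key) = ae d3, then zero-pad to 6 bytes: K' = ae d3 00 00 00 00.
K' ⊕ ipad = 98 e5 36 36 36 36.  K' ⊕ opad = f2 8f 5c 5c 5c 5c.
Inner input = (K'⊕ipad) ∥ m = 98 e5 36 36 36 36 ∥ 9c 40 cc.
Inner hash: even-index sum = 620 mod 256 = 108; odd-index sum = 401 mod 256 = 145 → 6c 91.
Outer input = (K'⊕opad) ∥ inner = f2 8f 5c 5c 5c 5c ∥ 6c 91.
Outer hash (tag): even-index sum = 534 mod 256 = 22; odd-index sum = 472 mod 256 = 216 → 16 d8.

16d8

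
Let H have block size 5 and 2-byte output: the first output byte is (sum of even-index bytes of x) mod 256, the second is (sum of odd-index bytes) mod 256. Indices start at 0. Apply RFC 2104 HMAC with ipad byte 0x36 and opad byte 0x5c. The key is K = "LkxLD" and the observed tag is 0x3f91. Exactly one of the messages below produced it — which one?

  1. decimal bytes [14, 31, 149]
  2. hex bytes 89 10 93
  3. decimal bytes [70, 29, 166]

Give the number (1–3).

2

Key "LkxLD" = 4c 6b 78 4c 44 is exactly B = 5 bytes: K' = 4c 6b 78 4c 44.
K' ⊕ ipad = 7a 5d 4e 7a 72; K' ⊕ opad = 10 37 24 10 18.
m1: inner = H(7a 5d 4e 7a 72 0e 1f 95) = 59 7a; tag = H(10 37 24 10 18 59 7a) = c6a0
m2: inner = H(7a 5d 4e 7a 72 89 10 93) = 4a f3; tag = H(10 37 24 10 18 4a f3) = 3f91 ← matches
m3: inner = H(7a 5d 4e 7a 72 46 1d a6) = 57 c3; tag = H(10 37 24 10 18 57 c3) = 0f9e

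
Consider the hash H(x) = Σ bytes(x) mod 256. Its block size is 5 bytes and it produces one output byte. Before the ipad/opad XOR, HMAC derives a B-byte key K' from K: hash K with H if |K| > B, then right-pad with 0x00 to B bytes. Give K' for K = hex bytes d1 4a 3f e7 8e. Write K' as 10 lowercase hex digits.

Key hex bytes d1 4a 3f e7 8e is exactly B = 5 bytes: K' = d1 4a 3f e7 8e.

d14a3fe78e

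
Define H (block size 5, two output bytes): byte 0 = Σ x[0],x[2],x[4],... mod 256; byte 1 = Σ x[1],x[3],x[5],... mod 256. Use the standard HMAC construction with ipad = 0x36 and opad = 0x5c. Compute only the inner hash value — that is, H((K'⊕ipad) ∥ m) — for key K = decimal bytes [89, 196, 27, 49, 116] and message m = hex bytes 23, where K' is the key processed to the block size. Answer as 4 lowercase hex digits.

Key decimal bytes [89, 196, 27, 49, 116] = 59 c4 1b 31 74 is exactly B = 5 bytes: K' = 59 c4 1b 31 74.
K' ⊕ ipad = 6f f2 2d 07 42.
Inner input = 6f f2 2d 07 42 ∥ 23.
Inner hash: even-index sum = 222 mod 256 = 222; odd-index sum = 284 mod 256 = 28 → de 1c.

de1c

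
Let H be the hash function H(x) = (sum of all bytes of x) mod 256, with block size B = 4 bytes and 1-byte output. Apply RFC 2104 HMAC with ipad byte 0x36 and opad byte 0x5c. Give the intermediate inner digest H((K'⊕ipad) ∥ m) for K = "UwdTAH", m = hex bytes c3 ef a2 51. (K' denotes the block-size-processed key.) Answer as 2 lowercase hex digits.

Key "UwdTAH" = 55 77 64 54 41 48 is 6 bytes > B = 4, so hash it first: H(key) = 0d, then zero-pad to 4 bytes: K' = 0d 00 00 00.
K' ⊕ ipad = 3b 36 36 36.
Inner input = 3b 36 36 36 ∥ c3 ef a2 51.
Inner hash: sum = 59+54+54+54+195+239+162+81 = 898; mod 256 = 130 → 82.

82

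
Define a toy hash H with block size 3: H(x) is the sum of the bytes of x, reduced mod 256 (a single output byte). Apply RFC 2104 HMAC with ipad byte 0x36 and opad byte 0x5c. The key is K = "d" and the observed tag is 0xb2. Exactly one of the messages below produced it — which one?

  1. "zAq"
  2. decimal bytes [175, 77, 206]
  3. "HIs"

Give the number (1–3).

Key "d" = 64 is 1 byte ≤ B = 3; zero-pad to 3 bytes: K' = 64 00 00.
K' ⊕ ipad = 52 36 36; K' ⊕ opad = 38 5c 5c.
m1: inner = H(52 36 36 7a 41 71) = ea; tag = H(38 5c 5c ea) = da
m2: inner = H(52 36 36 af 4d ce) = 88; tag = H(38 5c 5c 88) = 78
m3: inner = H(52 36 36 48 49 73) = c2; tag = H(38 5c 5c c2) = b2 ← matches

3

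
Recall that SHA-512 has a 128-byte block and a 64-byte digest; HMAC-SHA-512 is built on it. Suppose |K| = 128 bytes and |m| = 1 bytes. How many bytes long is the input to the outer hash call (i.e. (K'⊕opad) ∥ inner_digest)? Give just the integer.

192

Key is 128 ≤ 128 bytes, zero-padded: |K'| = 128.
Outer input = (K'⊕opad) ∥ H(inner) → 128 + 64 = 192 bytes.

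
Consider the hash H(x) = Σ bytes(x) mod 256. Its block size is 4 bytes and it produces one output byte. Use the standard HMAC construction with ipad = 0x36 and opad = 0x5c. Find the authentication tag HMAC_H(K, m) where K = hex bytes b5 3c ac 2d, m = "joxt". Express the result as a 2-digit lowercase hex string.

b1

Key hex bytes b5 3c ac 2d is exactly B = 4 bytes: K' = b5 3c ac 2d.
K' ⊕ ipad = 83 0a 9a 1b.  K' ⊕ opad = e9 60 f0 71.
Inner input = (K'⊕ipad) ∥ m = 83 0a 9a 1b ∥ 6a 6f 78 74.
Inner hash: sum = 131+10+154+27+106+111+120+116 = 775; mod 256 = 7 → 07.
Outer input = (K'⊕opad) ∥ inner = e9 60 f0 71 ∥ 07.
Outer hash (tag): sum = 233+96+240+113+7 = 689; mod 256 = 177 → b1.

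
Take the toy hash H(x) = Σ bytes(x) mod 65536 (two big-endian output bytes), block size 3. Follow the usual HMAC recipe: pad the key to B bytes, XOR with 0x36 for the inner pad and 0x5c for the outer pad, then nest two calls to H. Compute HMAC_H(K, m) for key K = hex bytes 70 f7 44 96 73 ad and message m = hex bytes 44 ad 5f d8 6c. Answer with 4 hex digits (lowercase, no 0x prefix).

0151

Key hex bytes 70 f7 44 96 73 ad is 6 bytes > B = 3, so hash it first: H(key) = 03 61, then zero-pad to 3 bytes: K' = 03 61 00.
K' ⊕ ipad = 35 57 36.  K' ⊕ opad = 5f 3d 5c.
Inner input = (K'⊕ipad) ∥ m = 35 57 36 ∥ 44 ad 5f d8 6c.
Inner hash: sum = 53+87+54+68+173+95+216+108 = 854 → 03 56.
Outer input = (K'⊕opad) ∥ inner = 5f 3d 5c ∥ 03 56.
Outer hash (tag): sum = 95+61+92+3+86 = 337 → 01 51.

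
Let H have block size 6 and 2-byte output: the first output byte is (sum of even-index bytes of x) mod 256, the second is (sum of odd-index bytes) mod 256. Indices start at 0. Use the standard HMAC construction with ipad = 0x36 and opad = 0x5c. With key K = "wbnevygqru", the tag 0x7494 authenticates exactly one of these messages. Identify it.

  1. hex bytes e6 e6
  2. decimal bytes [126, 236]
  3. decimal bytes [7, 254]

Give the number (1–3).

1

Key "wbnevygqru" = 77 62 6e 65 76 79 67 71 72 75 is 10 bytes > B = 6, so hash it first: H(key) = 34 26, then zero-pad to 6 bytes: K' = 34 26 00 00 00 00.
K' ⊕ ipad = 02 10 36 36 36 36; K' ⊕ opad = 68 7a 5c 5c 5c 5c.
m1: inner = H(02 10 36 36 36 36 e6 e6) = 54 62; tag = H(68 7a 5c 5c 5c 5c 54 62) = 7494 ← matches
m2: inner = H(02 10 36 36 36 36 7e ec) = ec 68; tag = H(68 7a 5c 5c 5c 5c ec 68) = 0c9a
m3: inner = H(02 10 36 36 36 36 07 fe) = 75 7a; tag = H(68 7a 5c 5c 5c 5c 75 7a) = 95ac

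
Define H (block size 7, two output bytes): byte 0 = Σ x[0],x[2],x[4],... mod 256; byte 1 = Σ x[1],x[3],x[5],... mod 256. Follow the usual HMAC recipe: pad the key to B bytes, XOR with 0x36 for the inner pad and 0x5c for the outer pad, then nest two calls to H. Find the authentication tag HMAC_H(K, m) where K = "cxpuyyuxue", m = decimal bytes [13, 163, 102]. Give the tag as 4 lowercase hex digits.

Key "cxpuyyuxue" = 63 78 70 75 79 79 75 78 75 65 is 10 bytes > B = 7, so hash it first: H(key) = 36 43, then zero-pad to 7 bytes: K' = 36 43 00 00 00 00 00.
K' ⊕ ipad = 00 75 36 36 36 36 36.  K' ⊕ opad = 6a 1f 5c 5c 5c 5c 5c.
Inner input = (K'⊕ipad) ∥ m = 00 75 36 36 36 36 36 ∥ 0d a3 66.
Inner hash: even-index sum = 325 mod 256 = 69; odd-index sum = 340 mod 256 = 84 → 45 54.
Outer input = (K'⊕opad) ∥ inner = 6a 1f 5c 5c 5c 5c 5c ∥ 45 54.
Outer hash (tag): even-index sum = 466 mod 256 = 210; odd-index sum = 284 mod 256 = 28 → d2 1c.

d21c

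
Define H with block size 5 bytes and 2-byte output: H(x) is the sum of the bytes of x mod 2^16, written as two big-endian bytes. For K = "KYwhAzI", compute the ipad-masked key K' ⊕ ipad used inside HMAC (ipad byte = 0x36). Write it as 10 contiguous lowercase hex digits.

Key "KYwhAzI" = 4b 59 77 68 41 7a 49 is 7 bytes > B = 5, so hash it first: H(key) = 02 87, then zero-pad to 5 bytes: K' = 02 87 00 00 00.
XOR each byte with 0x36: 02⊕36=34, 87⊕36=b1, 00⊕36=36, 00⊕36=36, 00⊕36=36.

34b1363636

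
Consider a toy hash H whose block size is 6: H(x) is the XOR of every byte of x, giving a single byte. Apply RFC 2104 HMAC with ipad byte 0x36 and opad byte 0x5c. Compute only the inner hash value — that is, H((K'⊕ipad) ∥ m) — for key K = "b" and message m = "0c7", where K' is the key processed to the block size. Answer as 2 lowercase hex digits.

06

Key "b" = 62 is 1 byte ≤ B = 6; zero-pad to 6 bytes: K' = 62 00 00 00 00 00.
K' ⊕ ipad = 54 36 36 36 36 36.
Inner input = 54 36 36 36 36 36 ∥ 30 63 37.
Inner hash: XOR 54⊕36⊕36⊕36⊕36⊕36⊕30⊕63⊕37 = 06.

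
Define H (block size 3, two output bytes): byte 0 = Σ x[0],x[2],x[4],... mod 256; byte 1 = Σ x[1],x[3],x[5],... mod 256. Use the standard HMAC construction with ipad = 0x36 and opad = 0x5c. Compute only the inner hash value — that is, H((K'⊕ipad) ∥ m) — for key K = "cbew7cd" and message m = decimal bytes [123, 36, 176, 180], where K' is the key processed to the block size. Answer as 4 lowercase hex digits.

Key "cbew7cd" = 63 62 65 77 37 63 64 is 7 bytes > B = 3, so hash it first: H(key) = 63 3c, then zero-pad to 3 bytes: K' = 63 3c 00.
K' ⊕ ipad = 55 0a 36.
Inner input = 55 0a 36 ∥ 7b 24 b0 b4.
Inner hash: even-index sum = 355 mod 256 = 99; odd-index sum = 309 mod 256 = 53 → 63 35.

6335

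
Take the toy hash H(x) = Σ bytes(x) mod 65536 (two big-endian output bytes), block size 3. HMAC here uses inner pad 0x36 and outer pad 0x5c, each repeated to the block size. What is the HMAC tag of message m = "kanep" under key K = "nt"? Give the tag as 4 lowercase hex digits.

0197

Key "nt" = 6e 74 is 2 bytes ≤ B = 3; zero-pad to 3 bytes: K' = 6e 74 00.
K' ⊕ ipad = 58 42 36.  K' ⊕ opad = 32 28 5c.
Inner input = (K'⊕ipad) ∥ m = 58 42 36 ∥ 6b 61 6e 65 70.
Inner hash: sum = 88+66+54+107+97+110+101+112 = 735 → 02 df.
Outer input = (K'⊕opad) ∥ inner = 32 28 5c ∥ 02 df.
Outer hash (tag): sum = 50+40+92+2+223 = 407 → 01 97.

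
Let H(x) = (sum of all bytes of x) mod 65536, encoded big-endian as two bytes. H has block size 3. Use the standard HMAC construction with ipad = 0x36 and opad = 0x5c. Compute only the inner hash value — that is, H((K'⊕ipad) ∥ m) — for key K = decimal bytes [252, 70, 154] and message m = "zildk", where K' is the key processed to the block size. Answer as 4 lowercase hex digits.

0404

Key decimal bytes [252, 70, 154] = fc 46 9a is exactly B = 3 bytes: K' = fc 46 9a.
K' ⊕ ipad = ca 70 ac.
Inner input = ca 70 ac ∥ 7a 69 6c 64 6b.
Inner hash: sum = 202+112+172+122+105+108+100+107 = 1028 → 04 04.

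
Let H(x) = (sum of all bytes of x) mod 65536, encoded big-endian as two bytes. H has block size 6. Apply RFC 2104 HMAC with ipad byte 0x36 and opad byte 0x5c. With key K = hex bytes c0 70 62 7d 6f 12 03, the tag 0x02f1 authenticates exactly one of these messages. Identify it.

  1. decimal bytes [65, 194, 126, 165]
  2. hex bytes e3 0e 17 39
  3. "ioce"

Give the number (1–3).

3

Key hex bytes c0 70 62 7d 6f 12 03 is 7 bytes > B = 6, so hash it first: H(key) = 02 93, then zero-pad to 6 bytes: K' = 02 93 00 00 00 00.
K' ⊕ ipad = 34 a5 36 36 36 36; K' ⊕ opad = 5e cf 5c 5c 5c 5c.
m1: inner = H(34 a5 36 36 36 36 41 c2 7e a5) = 03 d7; tag = H(5e cf 5c 5c 5c 5c 03 d7) = 0377
m2: inner = H(34 a5 36 36 36 36 e3 0e 17 39) = 02 f2; tag = H(5e cf 5c 5c 5c 5c 02 f2) = 0391
m3: inner = H(34 a5 36 36 36 36 69 6f 63 65) = 03 51; tag = H(5e cf 5c 5c 5c 5c 03 51) = 02f1 ← matches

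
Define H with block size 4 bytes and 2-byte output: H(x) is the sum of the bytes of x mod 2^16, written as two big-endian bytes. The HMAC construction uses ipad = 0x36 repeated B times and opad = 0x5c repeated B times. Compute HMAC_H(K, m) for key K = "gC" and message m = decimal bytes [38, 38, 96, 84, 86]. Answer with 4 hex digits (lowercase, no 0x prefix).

Key "gC" = 67 43 is 2 bytes ≤ B = 4; zero-pad to 4 bytes: K' = 67 43 00 00.
K' ⊕ ipad = 51 75 36 36.  K' ⊕ opad = 3b 1f 5c 5c.
Inner input = (K'⊕ipad) ∥ m = 51 75 36 36 ∥ 26 26 60 54 56.
Inner hash: sum = 81+117+54+54+38+38+96+84+86 = 648 → 02 88.
Outer input = (K'⊕opad) ∥ inner = 3b 1f 5c 5c ∥ 02 88.
Outer hash (tag): sum = 59+31+92+92+2+136 = 412 → 01 9c.

019c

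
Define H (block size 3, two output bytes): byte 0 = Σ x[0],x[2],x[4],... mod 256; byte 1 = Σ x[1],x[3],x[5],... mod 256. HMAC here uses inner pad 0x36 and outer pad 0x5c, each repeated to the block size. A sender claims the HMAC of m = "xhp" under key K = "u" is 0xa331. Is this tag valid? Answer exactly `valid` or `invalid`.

invalid

Key "u" = 75 is 1 byte ≤ B = 3; zero-pad to 3 bytes: K' = 75 00 00.
K' ⊕ ipad = 43 36 36; K' ⊕ opad = 29 5c 5c.
Inner hash: even-index sum = 225 mod 256 = 225; odd-index sum = 286 mod 256 = 30 → e1 1e.
Outer hash (recomputed tag): even-index sum = 163 mod 256 = 163; odd-index sum = 317 mod 256 = 61 → a3 3d.
Recomputed tag = a33d; claimed = a331 → mismatch.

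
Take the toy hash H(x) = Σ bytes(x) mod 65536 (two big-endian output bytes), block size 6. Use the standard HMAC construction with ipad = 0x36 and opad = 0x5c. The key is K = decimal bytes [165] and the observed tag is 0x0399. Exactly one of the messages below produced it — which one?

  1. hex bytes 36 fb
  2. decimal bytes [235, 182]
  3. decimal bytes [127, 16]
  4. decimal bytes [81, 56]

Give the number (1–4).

Key decimal bytes [165] = a5 is 1 byte ≤ B = 6; zero-pad to 6 bytes: K' = a5 00 00 00 00 00.
K' ⊕ ipad = 93 36 36 36 36 36; K' ⊕ opad = f9 5c 5c 5c 5c 5c.
m1: inner = H(93 36 36 36 36 36 36 fb) = 02 d2; tag = H(f9 5c 5c 5c 5c 5c 02 d2) = 0399 ← matches
m2: inner = H(93 36 36 36 36 36 eb b6) = 03 42; tag = H(f9 5c 5c 5c 5c 5c 03 42) = 030a
m3: inner = H(93 36 36 36 36 36 7f 10) = 02 30; tag = H(f9 5c 5c 5c 5c 5c 02 30) = 02f7
m4: inner = H(93 36 36 36 36 36 51 38) = 02 2a; tag = H(f9 5c 5c 5c 5c 5c 02 2a) = 02f1

1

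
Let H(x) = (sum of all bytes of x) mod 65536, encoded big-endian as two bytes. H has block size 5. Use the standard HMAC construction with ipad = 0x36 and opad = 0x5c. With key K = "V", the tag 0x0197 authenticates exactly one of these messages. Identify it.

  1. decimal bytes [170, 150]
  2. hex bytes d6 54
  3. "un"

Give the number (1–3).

3

Key "V" = 56 is 1 byte ≤ B = 5; zero-pad to 5 bytes: K' = 56 00 00 00 00.
K' ⊕ ipad = 60 36 36 36 36; K' ⊕ opad = 0a 5c 5c 5c 5c.
m1: inner = H(60 36 36 36 36 aa 96) = 02 78; tag = H(0a 5c 5c 5c 5c 02 78) = 01f4
m2: inner = H(60 36 36 36 36 d6 54) = 02 62; tag = H(0a 5c 5c 5c 5c 02 62) = 01de
m3: inner = H(60 36 36 36 36 75 6e) = 02 1b; tag = H(0a 5c 5c 5c 5c 02 1b) = 0197 ← matches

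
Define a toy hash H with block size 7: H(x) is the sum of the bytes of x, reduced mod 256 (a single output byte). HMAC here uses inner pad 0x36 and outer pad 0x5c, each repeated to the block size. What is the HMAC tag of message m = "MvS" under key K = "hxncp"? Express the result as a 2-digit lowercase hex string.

Key "hxncp" = 68 78 6e 63 70 is 5 bytes ≤ B = 7; zero-pad to 7 bytes: K' = 68 78 6e 63 70 00 00.
K' ⊕ ipad = 5e 4e 58 55 46 36 36.  K' ⊕ opad = 34 24 32 3f 2c 5c 5c.
Inner input = (K'⊕ipad) ∥ m = 5e 4e 58 55 46 36 36 ∥ 4d 76 53.
Inner hash: sum = 94+78+88+85+70+54+54+77+118+83 = 801; mod 256 = 33 → 21.
Outer input = (K'⊕opad) ∥ inner = 34 24 32 3f 2c 5c 5c ∥ 21.
Outer hash (tag): sum = 52+36+50+63+44+92+92+33 = 462; mod 256 = 206 → ce.

ce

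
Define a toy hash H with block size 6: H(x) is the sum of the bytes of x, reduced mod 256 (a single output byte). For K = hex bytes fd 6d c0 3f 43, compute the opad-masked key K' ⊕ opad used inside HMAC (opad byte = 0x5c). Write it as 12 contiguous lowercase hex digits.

Key hex bytes fd 6d c0 3f 43 is 5 bytes ≤ B = 6; zero-pad to 6 bytes: K' = fd 6d c0 3f 43 00.
XOR each byte with 0x5c: fd⊕5c=a1, 6d⊕5c=31, c0⊕5c=9c, 3f⊕5c=63, 43⊕5c=1f, 00⊕5c=5c.

a1319c631f5c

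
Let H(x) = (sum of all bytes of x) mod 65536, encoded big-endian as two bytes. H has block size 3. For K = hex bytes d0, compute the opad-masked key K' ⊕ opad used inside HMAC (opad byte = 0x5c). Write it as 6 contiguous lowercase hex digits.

Key hex bytes d0 is 1 byte ≤ B = 3; zero-pad to 3 bytes: K' = d0 00 00.
XOR each byte with 0x5c: d0⊕5c=8c, 00⊕5c=5c, 00⊕5c=5c.

8c5c5c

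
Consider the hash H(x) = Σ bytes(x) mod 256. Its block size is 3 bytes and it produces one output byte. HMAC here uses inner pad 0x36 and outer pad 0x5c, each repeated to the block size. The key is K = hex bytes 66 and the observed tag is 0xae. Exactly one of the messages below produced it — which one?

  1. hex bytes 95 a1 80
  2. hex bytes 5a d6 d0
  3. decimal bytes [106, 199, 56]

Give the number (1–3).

2

Key hex bytes 66 is 1 byte ≤ B = 3; zero-pad to 3 bytes: K' = 66 00 00.
K' ⊕ ipad = 50 36 36; K' ⊕ opad = 3a 5c 5c.
m1: inner = H(50 36 36 95 a1 80) = 72; tag = H(3a 5c 5c 72) = 64
m2: inner = H(50 36 36 5a d6 d0) = bc; tag = H(3a 5c 5c bc) = ae ← matches
m3: inner = H(50 36 36 6a c7 38) = 25; tag = H(3a 5c 5c 25) = 17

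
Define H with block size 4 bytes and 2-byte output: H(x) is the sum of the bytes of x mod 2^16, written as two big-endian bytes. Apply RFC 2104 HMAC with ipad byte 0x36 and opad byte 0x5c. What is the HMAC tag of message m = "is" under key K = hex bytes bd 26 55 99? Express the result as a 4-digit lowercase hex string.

02b4

Key hex bytes bd 26 55 99 is exactly B = 4 bytes: K' = bd 26 55 99.
K' ⊕ ipad = 8b 10 63 af.  K' ⊕ opad = e1 7a 09 c5.
Inner input = (K'⊕ipad) ∥ m = 8b 10 63 af ∥ 69 73.
Inner hash: sum = 139+16+99+175+105+115 = 649 → 02 89.
Outer input = (K'⊕opad) ∥ inner = e1 7a 09 c5 ∥ 02 89.
Outer hash (tag): sum = 225+122+9+197+2+137 = 692 → 02 b4.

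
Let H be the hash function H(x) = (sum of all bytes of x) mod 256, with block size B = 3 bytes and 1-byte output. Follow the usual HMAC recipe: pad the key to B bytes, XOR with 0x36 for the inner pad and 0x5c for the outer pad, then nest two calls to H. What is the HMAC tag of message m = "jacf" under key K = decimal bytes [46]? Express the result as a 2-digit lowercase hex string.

Key decimal bytes [46] = 2e is 1 byte ≤ B = 3; zero-pad to 3 bytes: K' = 2e 00 00.
K' ⊕ ipad = 18 36 36.  K' ⊕ opad = 72 5c 5c.
Inner input = (K'⊕ipad) ∥ m = 18 36 36 ∥ 6a 61 63 66.
Inner hash: sum = 24+54+54+106+97+99+102 = 536; mod 256 = 24 → 18.
Outer input = (K'⊕opad) ∥ inner = 72 5c 5c ∥ 18.
Outer hash (tag): sum = 114+92+92+24 = 322; mod 256 = 66 → 42.

42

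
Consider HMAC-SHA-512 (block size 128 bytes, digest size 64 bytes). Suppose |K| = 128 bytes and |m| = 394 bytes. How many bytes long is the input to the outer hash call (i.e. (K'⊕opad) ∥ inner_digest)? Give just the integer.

192

Key is 128 ≤ 128 bytes, zero-padded: |K'| = 128.
Outer input = (K'⊕opad) ∥ H(inner) → 128 + 64 = 192 bytes.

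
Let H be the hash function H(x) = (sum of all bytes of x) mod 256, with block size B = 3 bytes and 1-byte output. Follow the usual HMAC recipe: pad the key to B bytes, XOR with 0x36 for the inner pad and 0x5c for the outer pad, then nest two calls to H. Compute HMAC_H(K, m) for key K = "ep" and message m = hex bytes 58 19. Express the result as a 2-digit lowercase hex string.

Key "ep" = 65 70 is 2 bytes ≤ B = 3; zero-pad to 3 bytes: K' = 65 70 00.
K' ⊕ ipad = 53 46 36.  K' ⊕ opad = 39 2c 5c.
Inner input = (K'⊕ipad) ∥ m = 53 46 36 ∥ 58 19.
Inner hash: sum = 83+70+54+88+25 = 320; mod 256 = 64 → 40.
Outer input = (K'⊕opad) ∥ inner = 39 2c 5c ∥ 40.
Outer hash (tag): sum = 57+44+92+64 = 257; mod 256 = 1 → 01.

01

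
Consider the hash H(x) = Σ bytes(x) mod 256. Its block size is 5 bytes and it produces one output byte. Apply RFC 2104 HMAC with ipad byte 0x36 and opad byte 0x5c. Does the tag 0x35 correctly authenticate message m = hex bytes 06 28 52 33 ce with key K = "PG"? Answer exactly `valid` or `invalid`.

Key "PG" = 50 47 is 2 bytes ≤ B = 5; zero-pad to 5 bytes: K' = 50 47 00 00 00.
K' ⊕ ipad = 66 71 36 36 36; K' ⊕ opad = 0c 1b 5c 5c 5c.
Inner hash: sum = 102+113+54+54+54+6+40+82+51+206 = 762; mod 256 = 250 → fa.
Outer hash (recomputed tag): sum = 12+27+92+92+92+250 = 565; mod 256 = 53 → 35.
Recomputed tag = 35; claimed = 35 → match.

valid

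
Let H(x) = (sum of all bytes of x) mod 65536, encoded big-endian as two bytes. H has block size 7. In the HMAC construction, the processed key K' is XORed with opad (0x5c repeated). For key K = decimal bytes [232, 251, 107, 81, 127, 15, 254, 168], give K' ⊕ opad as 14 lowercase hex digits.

Key decimal bytes [232, 251, 107, 81, 127, 15, 254, 168] = e8 fb 6b 51 7f 0f fe a8 is 8 bytes > B = 7, so hash it first: H(key) = 04 d3, then zero-pad to 7 bytes: K' = 04 d3 00 00 00 00 00.
XOR each byte with 0x5c: 04⊕5c=58, d3⊕5c=8f, 00⊕5c=5c, 00⊕5c=5c, 00⊕5c=5c, 00⊕5c=5c, 00⊕5c=5c.

588f5c5c5c5c5c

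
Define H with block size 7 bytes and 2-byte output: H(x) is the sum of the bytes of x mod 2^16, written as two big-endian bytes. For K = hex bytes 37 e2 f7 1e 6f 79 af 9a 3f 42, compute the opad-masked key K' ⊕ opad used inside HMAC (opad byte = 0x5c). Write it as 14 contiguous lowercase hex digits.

58bc5c5c5c5c5c

Key hex bytes 37 e2 f7 1e 6f 79 af 9a 3f 42 is 10 bytes > B = 7, so hash it first: H(key) = 04 e0, then zero-pad to 7 bytes: K' = 04 e0 00 00 00 00 00.
XOR each byte with 0x5c: 04⊕5c=58, e0⊕5c=bc, 00⊕5c=5c, 00⊕5c=5c, 00⊕5c=5c, 00⊕5c=5c, 00⊕5c=5c.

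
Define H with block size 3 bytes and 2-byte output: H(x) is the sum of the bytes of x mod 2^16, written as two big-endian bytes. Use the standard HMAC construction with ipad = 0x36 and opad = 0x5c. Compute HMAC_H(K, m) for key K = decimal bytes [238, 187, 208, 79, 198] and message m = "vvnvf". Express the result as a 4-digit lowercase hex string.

01e9

Key decimal bytes [238, 187, 208, 79, 198] = ee bb d0 4f c6 is 5 bytes > B = 3, so hash it first: H(key) = 03 8e, then zero-pad to 3 bytes: K' = 03 8e 00.
K' ⊕ ipad = 35 b8 36.  K' ⊕ opad = 5f d2 5c.
Inner input = (K'⊕ipad) ∥ m = 35 b8 36 ∥ 76 76 6e 76 66.
Inner hash: sum = 53+184+54+118+118+110+118+102 = 857 → 03 59.
Outer input = (K'⊕opad) ∥ inner = 5f d2 5c ∥ 03 59.
Outer hash (tag): sum = 95+210+92+3+89 = 489 → 01 e9.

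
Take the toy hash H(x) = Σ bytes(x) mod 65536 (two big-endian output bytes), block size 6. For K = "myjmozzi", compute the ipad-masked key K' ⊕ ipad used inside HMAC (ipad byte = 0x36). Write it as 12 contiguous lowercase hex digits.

35bf36363636

Key "myjmozzi" = 6d 79 6a 6d 6f 7a 7a 69 is 8 bytes > B = 6, so hash it first: H(key) = 03 89, then zero-pad to 6 bytes: K' = 03 89 00 00 00 00.
XOR each byte with 0x36: 03⊕36=35, 89⊕36=bf, 00⊕36=36, 00⊕36=36, 00⊕36=36, 00⊕36=36.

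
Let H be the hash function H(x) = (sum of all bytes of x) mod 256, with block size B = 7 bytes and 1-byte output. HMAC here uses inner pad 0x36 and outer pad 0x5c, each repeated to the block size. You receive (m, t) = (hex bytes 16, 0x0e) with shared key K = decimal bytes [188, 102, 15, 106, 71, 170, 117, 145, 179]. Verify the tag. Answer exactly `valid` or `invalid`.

valid

Key decimal bytes [188, 102, 15, 106, 71, 170, 117, 145, 179] = bc 66 0f 6a 47 aa 75 91 b3 is 9 bytes > B = 7, so hash it first: H(key) = 45, then zero-pad to 7 bytes: K' = 45 00 00 00 00 00 00.
K' ⊕ ipad = 73 36 36 36 36 36 36; K' ⊕ opad = 19 5c 5c 5c 5c 5c 5c.
Inner hash: sum = 115+54+54+54+54+54+54+22 = 461; mod 256 = 205 → cd.
Outer hash (recomputed tag): sum = 25+92+92+92+92+92+92+205 = 782; mod 256 = 14 → 0e.
Recomputed tag = 0e; claimed = 0e → match.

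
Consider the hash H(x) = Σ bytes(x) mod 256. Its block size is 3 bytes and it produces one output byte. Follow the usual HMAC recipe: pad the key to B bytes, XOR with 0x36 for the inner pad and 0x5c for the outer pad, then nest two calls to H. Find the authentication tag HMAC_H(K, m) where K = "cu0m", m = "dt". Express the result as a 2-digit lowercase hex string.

Key "cu0m" = 63 75 30 6d is 4 bytes > B = 3, so hash it first: H(key) = 75, then zero-pad to 3 bytes: K' = 75 00 00.
K' ⊕ ipad = 43 36 36.  K' ⊕ opad = 29 5c 5c.
Inner input = (K'⊕ipad) ∥ m = 43 36 36 ∥ 64 74.
Inner hash: sum = 67+54+54+100+116 = 391; mod 256 = 135 → 87.
Outer input = (K'⊕opad) ∥ inner = 29 5c 5c ∥ 87.
Outer hash (tag): sum = 41+92+92+135 = 360; mod 256 = 104 → 68.

68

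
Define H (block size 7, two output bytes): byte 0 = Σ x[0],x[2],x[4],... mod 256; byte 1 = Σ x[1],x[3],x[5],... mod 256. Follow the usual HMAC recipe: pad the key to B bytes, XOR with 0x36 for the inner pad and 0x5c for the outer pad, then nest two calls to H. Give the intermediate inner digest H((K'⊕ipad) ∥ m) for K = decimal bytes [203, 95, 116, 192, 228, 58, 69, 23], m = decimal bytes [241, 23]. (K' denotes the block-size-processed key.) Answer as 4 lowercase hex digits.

17a3

Key decimal bytes [203, 95, 116, 192, 228, 58, 69, 23] = cb 5f 74 c0 e4 3a 45 17 is 8 bytes > B = 7, so hash it first: H(key) = 68 70, then zero-pad to 7 bytes: K' = 68 70 00 00 00 00 00.
K' ⊕ ipad = 5e 46 36 36 36 36 36.
Inner input = 5e 46 36 36 36 36 36 ∥ f1 17.
Inner hash: even-index sum = 279 mod 256 = 23; odd-index sum = 419 mod 256 = 163 → 17 a3.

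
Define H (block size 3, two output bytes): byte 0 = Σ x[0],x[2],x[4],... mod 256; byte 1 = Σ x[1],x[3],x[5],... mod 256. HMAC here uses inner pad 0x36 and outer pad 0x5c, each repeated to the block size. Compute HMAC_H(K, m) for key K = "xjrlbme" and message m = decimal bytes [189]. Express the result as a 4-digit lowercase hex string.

Key "xjrlbme" = 78 6a 72 6c 62 6d 65 is 7 bytes > B = 3, so hash it first: H(key) = b1 43, then zero-pad to 3 bytes: K' = b1 43 00.
K' ⊕ ipad = 87 75 36.  K' ⊕ opad = ed 1f 5c.
Inner input = (K'⊕ipad) ∥ m = 87 75 36 ∥ bd.
Inner hash: even-index sum = 189 mod 256 = 189; odd-index sum = 306 mod 256 = 50 → bd 32.
Outer input = (K'⊕opad) ∥ inner = ed 1f 5c ∥ bd 32.
Outer hash (tag): even-index sum = 379 mod 256 = 123; odd-index sum = 220 mod 256 = 220 → 7b dc.

7bdc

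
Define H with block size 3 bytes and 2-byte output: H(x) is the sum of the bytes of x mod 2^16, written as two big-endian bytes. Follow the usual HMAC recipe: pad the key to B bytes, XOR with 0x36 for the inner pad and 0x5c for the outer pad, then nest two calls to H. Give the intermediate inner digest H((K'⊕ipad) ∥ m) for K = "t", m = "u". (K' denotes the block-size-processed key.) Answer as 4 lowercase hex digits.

0123

Key "t" = 74 is 1 byte ≤ B = 3; zero-pad to 3 bytes: K' = 74 00 00.
K' ⊕ ipad = 42 36 36.
Inner input = 42 36 36 ∥ 75.
Inner hash: sum = 66+54+54+117 = 291 → 01 23.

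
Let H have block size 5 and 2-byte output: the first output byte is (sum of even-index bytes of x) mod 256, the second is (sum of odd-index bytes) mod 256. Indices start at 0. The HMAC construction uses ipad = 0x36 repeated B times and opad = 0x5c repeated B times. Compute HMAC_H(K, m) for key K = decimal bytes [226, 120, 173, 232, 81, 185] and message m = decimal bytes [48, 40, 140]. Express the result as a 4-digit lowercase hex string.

950b

Key decimal bytes [226, 120, 173, 232, 81, 185] = e2 78 ad e8 51 b9 is 6 bytes > B = 5, so hash it first: H(key) = e0 19, then zero-pad to 5 bytes: K' = e0 19 00 00 00.
K' ⊕ ipad = d6 2f 36 36 36.  K' ⊕ opad = bc 45 5c 5c 5c.
Inner input = (K'⊕ipad) ∥ m = d6 2f 36 36 36 ∥ 30 28 8c.
Inner hash: even-index sum = 362 mod 256 = 106; odd-index sum = 289 mod 256 = 33 → 6a 21.
Outer input = (K'⊕opad) ∥ inner = bc 45 5c 5c 5c ∥ 6a 21.
Outer hash (tag): even-index sum = 405 mod 256 = 149; odd-index sum = 267 mod 256 = 11 → 95 0b.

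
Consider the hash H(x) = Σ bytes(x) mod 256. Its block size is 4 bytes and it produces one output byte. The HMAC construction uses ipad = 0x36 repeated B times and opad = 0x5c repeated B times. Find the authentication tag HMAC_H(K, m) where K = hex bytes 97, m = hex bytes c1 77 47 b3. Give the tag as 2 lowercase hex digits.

54

Key hex bytes 97 is 1 byte ≤ B = 4; zero-pad to 4 bytes: K' = 97 00 00 00.
K' ⊕ ipad = a1 36 36 36.  K' ⊕ opad = cb 5c 5c 5c.
Inner input = (K'⊕ipad) ∥ m = a1 36 36 36 ∥ c1 77 47 b3.
Inner hash: sum = 161+54+54+54+193+119+71+179 = 885; mod 256 = 117 → 75.
Outer input = (K'⊕opad) ∥ inner = cb 5c 5c 5c ∥ 75.
Outer hash (tag): sum = 203+92+92+92+117 = 596; mod 256 = 84 → 54.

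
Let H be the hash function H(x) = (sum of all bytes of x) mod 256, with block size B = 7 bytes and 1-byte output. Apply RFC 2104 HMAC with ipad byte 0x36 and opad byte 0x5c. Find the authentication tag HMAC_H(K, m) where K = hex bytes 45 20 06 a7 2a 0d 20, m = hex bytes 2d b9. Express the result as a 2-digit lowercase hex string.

Key hex bytes 45 20 06 a7 2a 0d 20 is exactly B = 7 bytes: K' = 45 20 06 a7 2a 0d 20.
K' ⊕ ipad = 73 16 30 91 1c 3b 16.  K' ⊕ opad = 19 7c 5a fb 76 51 7c.
Inner input = (K'⊕ipad) ∥ m = 73 16 30 91 1c 3b 16 ∥ 2d b9.
Inner hash: sum = 115+22+48+145+28+59+22+45+185 = 669; mod 256 = 157 → 9d.
Outer input = (K'⊕opad) ∥ inner = 19 7c 5a fb 76 51 7c ∥ 9d.
Outer hash (tag): sum = 25+124+90+251+118+81+124+157 = 970; mod 256 = 202 → ca.

ca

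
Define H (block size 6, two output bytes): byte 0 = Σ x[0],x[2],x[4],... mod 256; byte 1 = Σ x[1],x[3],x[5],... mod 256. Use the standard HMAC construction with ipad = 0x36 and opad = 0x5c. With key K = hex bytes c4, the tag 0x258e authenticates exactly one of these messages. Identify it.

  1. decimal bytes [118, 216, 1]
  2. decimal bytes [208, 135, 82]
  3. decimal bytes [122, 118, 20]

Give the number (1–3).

Key hex bytes c4 is 1 byte ≤ B = 6; zero-pad to 6 bytes: K' = c4 00 00 00 00 00.
K' ⊕ ipad = f2 36 36 36 36 36; K' ⊕ opad = 98 5c 5c 5c 5c 5c.
m1: inner = H(f2 36 36 36 36 36 76 d8 01) = d5 7a; tag = H(98 5c 5c 5c 5c 5c d5 7a) = 258e ← matches
m2: inner = H(f2 36 36 36 36 36 d0 87 52) = 80 29; tag = H(98 5c 5c 5c 5c 5c 80 29) = d03d
m3: inner = H(f2 36 36 36 36 36 7a 76 14) = ec 18; tag = H(98 5c 5c 5c 5c 5c ec 18) = 3c2c

1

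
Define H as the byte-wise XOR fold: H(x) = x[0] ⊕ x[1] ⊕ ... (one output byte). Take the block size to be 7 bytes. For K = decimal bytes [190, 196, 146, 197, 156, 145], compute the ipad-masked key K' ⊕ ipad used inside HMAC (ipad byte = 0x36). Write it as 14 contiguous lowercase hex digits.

88f2a4f3aaa736

Key decimal bytes [190, 196, 146, 197, 156, 145] = be c4 92 c5 9c 91 is 6 bytes ≤ B = 7; zero-pad to 7 bytes: K' = be c4 92 c5 9c 91 00.
XOR each byte with 0x36: be⊕36=88, c4⊕36=f2, 92⊕36=a4, c5⊕36=f3, 9c⊕36=aa, 91⊕36=a7, 00⊕36=36.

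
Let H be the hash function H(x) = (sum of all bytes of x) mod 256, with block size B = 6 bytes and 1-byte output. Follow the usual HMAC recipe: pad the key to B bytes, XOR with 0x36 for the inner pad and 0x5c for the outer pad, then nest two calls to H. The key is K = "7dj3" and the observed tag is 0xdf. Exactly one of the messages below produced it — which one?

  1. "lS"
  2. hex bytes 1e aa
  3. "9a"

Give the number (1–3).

1

Key "7dj3" = 37 64 6a 33 is 4 bytes ≤ B = 6; zero-pad to 6 bytes: K' = 37 64 6a 33 00 00.
K' ⊕ ipad = 01 52 5c 05 36 36; K' ⊕ opad = 6b 38 36 6f 5c 5c.
m1: inner = H(01 52 5c 05 36 36 6c 53) = df; tag = H(6b 38 36 6f 5c 5c df) = df ← matches
m2: inner = H(01 52 5c 05 36 36 1e aa) = e8; tag = H(6b 38 36 6f 5c 5c e8) = e8
m3: inner = H(01 52 5c 05 36 36 39 61) = ba; tag = H(6b 38 36 6f 5c 5c ba) = ba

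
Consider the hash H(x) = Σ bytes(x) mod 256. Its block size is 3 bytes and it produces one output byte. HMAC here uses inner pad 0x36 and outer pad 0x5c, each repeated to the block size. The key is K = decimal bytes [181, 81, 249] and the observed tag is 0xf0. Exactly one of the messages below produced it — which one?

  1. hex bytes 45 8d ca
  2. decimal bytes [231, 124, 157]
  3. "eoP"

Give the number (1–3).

Key decimal bytes [181, 81, 249] = b5 51 f9 is exactly B = 3 bytes: K' = b5 51 f9.
K' ⊕ ipad = 83 67 cf; K' ⊕ opad = e9 0d a5.
m1: inner = H(83 67 cf 45 8d ca) = 55; tag = H(e9 0d a5 55) = f0 ← matches
m2: inner = H(83 67 cf e7 7c 9d) = b9; tag = H(e9 0d a5 b9) = 54
m3: inner = H(83 67 cf 65 6f 50) = dd; tag = H(e9 0d a5 dd) = 78

1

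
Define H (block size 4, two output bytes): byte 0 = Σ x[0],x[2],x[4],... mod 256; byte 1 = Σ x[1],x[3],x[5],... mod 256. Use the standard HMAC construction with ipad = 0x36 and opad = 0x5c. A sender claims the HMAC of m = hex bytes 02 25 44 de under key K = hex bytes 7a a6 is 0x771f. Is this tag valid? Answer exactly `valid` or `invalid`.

Key hex bytes 7a a6 is 2 bytes ≤ B = 4; zero-pad to 4 bytes: K' = 7a a6 00 00.
K' ⊕ ipad = 4c 90 36 36; K' ⊕ opad = 26 fa 5c 5c.
Inner hash: even-index sum = 200 mod 256 = 200; odd-index sum = 457 mod 256 = 201 → c8 c9.
Outer hash (recomputed tag): even-index sum = 330 mod 256 = 74; odd-index sum = 543 mod 256 = 31 → 4a 1f.
Recomputed tag = 4a1f; claimed = 771f → mismatch.

invalid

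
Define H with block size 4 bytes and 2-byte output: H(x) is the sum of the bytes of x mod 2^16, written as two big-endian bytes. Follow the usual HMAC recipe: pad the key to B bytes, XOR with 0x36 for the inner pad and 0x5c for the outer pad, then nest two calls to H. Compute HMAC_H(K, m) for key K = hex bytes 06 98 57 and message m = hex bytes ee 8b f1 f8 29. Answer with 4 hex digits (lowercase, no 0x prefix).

Key hex bytes 06 98 57 is 3 bytes ≤ B = 4; zero-pad to 4 bytes: K' = 06 98 57 00.
K' ⊕ ipad = 30 ae 61 36.  K' ⊕ opad = 5a c4 0b 5c.
Inner input = (K'⊕ipad) ∥ m = 30 ae 61 36 ∥ ee 8b f1 f8 29.
Inner hash: sum = 48+174+97+54+238+139+241+248+41 = 1280 → 05 00.
Outer input = (K'⊕opad) ∥ inner = 5a c4 0b 5c ∥ 05 00.
Outer hash (tag): sum = 90+196+11+92+5+0 = 394 → 01 8a.

018a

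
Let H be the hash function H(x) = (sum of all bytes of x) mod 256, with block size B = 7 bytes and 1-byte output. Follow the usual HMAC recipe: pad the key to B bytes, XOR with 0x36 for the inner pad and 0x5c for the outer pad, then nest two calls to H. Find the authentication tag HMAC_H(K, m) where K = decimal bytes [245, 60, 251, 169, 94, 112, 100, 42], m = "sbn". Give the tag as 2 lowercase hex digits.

Key decimal bytes [245, 60, 251, 169, 94, 112, 100, 42] = f5 3c fb a9 5e 70 64 2a is 8 bytes > B = 7, so hash it first: H(key) = 31, then zero-pad to 7 bytes: K' = 31 00 00 00 00 00 00.
K' ⊕ ipad = 07 36 36 36 36 36 36.  K' ⊕ opad = 6d 5c 5c 5c 5c 5c 5c.
Inner input = (K'⊕ipad) ∥ m = 07 36 36 36 36 36 36 ∥ 73 62 6e.
Inner hash: sum = 7+54+54+54+54+54+54+115+98+110 = 654; mod 256 = 142 → 8e.
Outer input = (K'⊕opad) ∥ inner = 6d 5c 5c 5c 5c 5c 5c ∥ 8e.
Outer hash (tag): sum = 109+92+92+92+92+92+92+142 = 803; mod 256 = 35 → 23.

23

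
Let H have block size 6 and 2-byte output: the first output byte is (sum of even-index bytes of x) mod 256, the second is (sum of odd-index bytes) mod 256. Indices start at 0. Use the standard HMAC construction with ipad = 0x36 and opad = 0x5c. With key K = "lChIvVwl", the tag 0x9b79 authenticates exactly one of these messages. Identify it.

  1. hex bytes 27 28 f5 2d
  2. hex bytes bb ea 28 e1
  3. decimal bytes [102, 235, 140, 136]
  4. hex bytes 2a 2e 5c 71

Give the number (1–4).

Key "lChIvVwl" = 6c 43 68 49 76 56 77 6c is 8 bytes > B = 6, so hash it first: H(key) = c1 4e, then zero-pad to 6 bytes: K' = c1 4e 00 00 00 00.
K' ⊕ ipad = f7 78 36 36 36 36; K' ⊕ opad = 9d 12 5c 5c 5c 5c.
m1: inner = H(f7 78 36 36 36 36 27 28 f5 2d) = 7f 39; tag = H(9d 12 5c 5c 5c 5c 7f 39) = d403
m2: inner = H(f7 78 36 36 36 36 bb ea 28 e1) = 46 af; tag = H(9d 12 5c 5c 5c 5c 46 af) = 9b79 ← matches
m3: inner = H(f7 78 36 36 36 36 66 eb 8c 88) = 55 57; tag = H(9d 12 5c 5c 5c 5c 55 57) = aa21
m4: inner = H(f7 78 36 36 36 36 2a 2e 5c 71) = e9 83; tag = H(9d 12 5c 5c 5c 5c e9 83) = 3e4d

2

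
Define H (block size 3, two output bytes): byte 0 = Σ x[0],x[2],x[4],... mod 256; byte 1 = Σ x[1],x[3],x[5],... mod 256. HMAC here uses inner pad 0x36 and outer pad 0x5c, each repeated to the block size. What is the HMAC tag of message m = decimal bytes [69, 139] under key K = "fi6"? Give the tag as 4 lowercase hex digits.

Key "fi6" = 66 69 36 is exactly B = 3 bytes: K' = 66 69 36.
K' ⊕ ipad = 50 5f 00.  K' ⊕ opad = 3a 35 6a.
Inner input = (K'⊕ipad) ∥ m = 50 5f 00 ∥ 45 8b.
Inner hash: even-index sum = 219 mod 256 = 219; odd-index sum = 164 mod 256 = 164 → db a4.
Outer input = (K'⊕opad) ∥ inner = 3a 35 6a ∥ db a4.
Outer hash (tag): even-index sum = 328 mod 256 = 72; odd-index sum = 272 mod 256 = 16 → 48 10.

4810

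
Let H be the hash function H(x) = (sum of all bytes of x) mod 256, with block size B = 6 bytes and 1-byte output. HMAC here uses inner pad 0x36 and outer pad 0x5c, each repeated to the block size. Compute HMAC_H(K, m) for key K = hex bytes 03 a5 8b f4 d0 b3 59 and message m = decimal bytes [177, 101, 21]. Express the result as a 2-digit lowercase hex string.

99

Key hex bytes 03 a5 8b f4 d0 b3 59 is 7 bytes > B = 6, so hash it first: H(key) = 03, then zero-pad to 6 bytes: K' = 03 00 00 00 00 00.
K' ⊕ ipad = 35 36 36 36 36 36.  K' ⊕ opad = 5f 5c 5c 5c 5c 5c.
Inner input = (K'⊕ipad) ∥ m = 35 36 36 36 36 36 ∥ b1 65 15.
Inner hash: sum = 53+54+54+54+54+54+177+101+21 = 622; mod 256 = 110 → 6e.
Outer input = (K'⊕opad) ∥ inner = 5f 5c 5c 5c 5c 5c ∥ 6e.
Outer hash (tag): sum = 95+92+92+92+92+92+110 = 665; mod 256 = 153 → 99.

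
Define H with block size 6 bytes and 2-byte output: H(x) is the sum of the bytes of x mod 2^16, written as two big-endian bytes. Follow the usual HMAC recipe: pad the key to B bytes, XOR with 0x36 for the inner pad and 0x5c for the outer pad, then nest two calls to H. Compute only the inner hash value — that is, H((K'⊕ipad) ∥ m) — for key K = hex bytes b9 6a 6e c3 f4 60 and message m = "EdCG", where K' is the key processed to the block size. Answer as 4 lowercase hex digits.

0483

Key hex bytes b9 6a 6e c3 f4 60 is exactly B = 6 bytes: K' = b9 6a 6e c3 f4 60.
K' ⊕ ipad = 8f 5c 58 f5 c2 56.
Inner input = 8f 5c 58 f5 c2 56 ∥ 45 64 43 47.
Inner hash: sum = 143+92+88+245+194+86+69+100+67+71 = 1155 → 04 83.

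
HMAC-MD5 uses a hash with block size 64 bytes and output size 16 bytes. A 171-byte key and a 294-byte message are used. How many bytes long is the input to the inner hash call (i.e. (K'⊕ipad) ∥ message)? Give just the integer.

358

Key is 171 > 64 bytes, so it is hashed to 16 bytes then zero-padded to 64: |K'| = 64.
Inner input = (K'⊕ipad) ∥ m → 64 + 294 = 358 bytes.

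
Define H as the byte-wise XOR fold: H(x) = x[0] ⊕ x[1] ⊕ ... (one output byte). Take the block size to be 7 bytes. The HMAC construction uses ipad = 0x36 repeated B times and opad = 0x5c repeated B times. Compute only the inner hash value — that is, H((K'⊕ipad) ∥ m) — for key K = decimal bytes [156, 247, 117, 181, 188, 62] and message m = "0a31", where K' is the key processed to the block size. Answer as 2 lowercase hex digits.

4c

Key decimal bytes [156, 247, 117, 181, 188, 62] = 9c f7 75 b5 bc 3e is 6 bytes ≤ B = 7; zero-pad to 7 bytes: K' = 9c f7 75 b5 bc 3e 00.
K' ⊕ ipad = aa c1 43 83 8a 08 36.
Inner input = aa c1 43 83 8a 08 36 ∥ 30 61 33 31.
Inner hash: XOR aa⊕c1⊕43⊕83⊕8a⊕08⊕36⊕30⊕61⊕33⊕31 = 4c.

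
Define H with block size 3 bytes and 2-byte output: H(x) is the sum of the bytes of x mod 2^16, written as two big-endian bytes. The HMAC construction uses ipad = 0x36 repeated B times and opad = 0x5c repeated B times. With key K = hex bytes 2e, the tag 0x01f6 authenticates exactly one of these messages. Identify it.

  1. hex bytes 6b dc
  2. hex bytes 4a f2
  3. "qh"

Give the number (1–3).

Key hex bytes 2e is 1 byte ≤ B = 3; zero-pad to 3 bytes: K' = 2e 00 00.
K' ⊕ ipad = 18 36 36; K' ⊕ opad = 72 5c 5c.
m1: inner = H(18 36 36 6b dc) = 01 cb; tag = H(72 5c 5c 01 cb) = 01f6 ← matches
m2: inner = H(18 36 36 4a f2) = 01 c0; tag = H(72 5c 5c 01 c0) = 01eb
m3: inner = H(18 36 36 71 68) = 01 5d; tag = H(72 5c 5c 01 5d) = 0188

1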